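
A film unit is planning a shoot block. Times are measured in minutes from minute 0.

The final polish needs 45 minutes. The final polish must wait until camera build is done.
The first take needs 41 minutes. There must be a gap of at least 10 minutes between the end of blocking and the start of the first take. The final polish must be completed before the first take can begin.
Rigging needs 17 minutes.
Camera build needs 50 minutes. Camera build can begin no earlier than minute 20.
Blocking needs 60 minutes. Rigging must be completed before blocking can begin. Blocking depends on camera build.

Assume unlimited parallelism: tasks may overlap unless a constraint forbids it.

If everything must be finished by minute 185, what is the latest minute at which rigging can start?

57

To finish by minute 185, the first take (duration 41) must start no later than minute 144.
Blocking feeds into the first take (must start by minute 144, minus 10-minute gap → minute 134); so blocking must finish by minute 134 and therefore start by minute 74.
Rigging has to be done before blocking (must start by minute 74). That means finishing by minute 74, i.e. starting by 74 − 17 = minute 57.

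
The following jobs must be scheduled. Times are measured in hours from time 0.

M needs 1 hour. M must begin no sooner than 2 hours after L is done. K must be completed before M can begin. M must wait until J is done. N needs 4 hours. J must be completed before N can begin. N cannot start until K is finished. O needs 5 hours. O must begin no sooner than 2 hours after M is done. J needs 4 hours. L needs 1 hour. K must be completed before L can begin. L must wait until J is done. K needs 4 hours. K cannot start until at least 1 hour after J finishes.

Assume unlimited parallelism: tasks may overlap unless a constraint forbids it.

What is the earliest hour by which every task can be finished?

20

J has no prerequisites, so it starts at hour 0 and finishes at hour 4.
K waits on J (finishes hour 4, plus 1-hour gap → hour 5), so it starts at hour 5 and finishes at 5 + 4 = hour 9.
N has to wait for J (finishes hour 4); K (finishes hour 9). The latest of these is hour 9, so N runs hour 9 to 9 + 4 = hour 13.
L needs all of K (finishes hour 9); J (finishes hour 4). That puts its earliest start at hour 9; it finishes at 9 + 1 = hour 10.
M cannot start until L (finishes hour 10, plus 2-hour gap → hour 12); K (finishes hour 9); J (finishes hour 4). The controlling bound is hour 12, so M finishes at 12 + 1 = hour 13.
O waits on M (finishes hour 13, plus 2-hour gap → hour 15), so it starts at hour 15 and finishes at 15 + 5 = hour 20.
All tasks are finished once the last one completes. Finish times: J at 4, K at 9, L at 10, M at 13, N at 13, O at 20. The latest is hour 20.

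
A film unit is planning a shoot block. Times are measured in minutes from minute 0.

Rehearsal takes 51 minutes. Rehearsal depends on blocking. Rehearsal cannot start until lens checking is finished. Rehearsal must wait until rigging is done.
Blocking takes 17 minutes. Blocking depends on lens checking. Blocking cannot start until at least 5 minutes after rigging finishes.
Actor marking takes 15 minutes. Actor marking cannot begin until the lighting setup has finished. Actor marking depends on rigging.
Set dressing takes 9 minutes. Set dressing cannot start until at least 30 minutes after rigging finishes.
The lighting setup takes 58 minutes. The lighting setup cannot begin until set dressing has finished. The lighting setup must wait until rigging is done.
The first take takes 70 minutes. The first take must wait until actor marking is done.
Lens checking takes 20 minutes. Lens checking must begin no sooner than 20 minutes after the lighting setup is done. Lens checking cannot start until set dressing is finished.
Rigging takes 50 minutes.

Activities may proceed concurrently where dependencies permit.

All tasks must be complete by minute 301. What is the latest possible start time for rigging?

Nothing follows rehearsal; the deadline of minute 301 is its only limit. It must start by 301 − 51 = minute 250.
Blocking feeds into rehearsal (must start by minute 250); so blocking must finish by minute 250 and therefore start by minute 233.
Lens checking feeds blocking (must start by minute 233); rehearsal (must start by minute 250). Taking the minimum, lens checking must finish by minute 233 and start by 233 − 20 = minute 213.
Nothing follows the first take; the deadline of minute 301 is its only limit. It must start by 301 − 70 = minute 231.
Actor marking feeds into the first take (must start by minute 231); so actor marking must finish by minute 231 and therefore start by minute 216.
For the lighting setup: lens checking (must start by minute 213, minus 20-minute gap → minute 193); actor marking (must start by minute 216). The most restrictive is minute 193; with a 58-minute duration, the lighting setup must start by minute 135.
Set dressing must finish in time for the lighting setup (must start by minute 135); lens checking (must start by minute 213). The tightest is minute 135, so set dressing must start by 135 − 9 = minute 126.
Rigging feeds set dressing (must start by minute 126, minus 30-minute gap → minute 96); the lighting setup (must start by minute 135); blocking (must start by minute 233, minus 5-minute gap → minute 228); actor marking (must start by minute 216); rehearsal (must start by minute 250). Taking the minimum, rigging must finish by minute 96 and start by 96 − 50 = minute 46.

46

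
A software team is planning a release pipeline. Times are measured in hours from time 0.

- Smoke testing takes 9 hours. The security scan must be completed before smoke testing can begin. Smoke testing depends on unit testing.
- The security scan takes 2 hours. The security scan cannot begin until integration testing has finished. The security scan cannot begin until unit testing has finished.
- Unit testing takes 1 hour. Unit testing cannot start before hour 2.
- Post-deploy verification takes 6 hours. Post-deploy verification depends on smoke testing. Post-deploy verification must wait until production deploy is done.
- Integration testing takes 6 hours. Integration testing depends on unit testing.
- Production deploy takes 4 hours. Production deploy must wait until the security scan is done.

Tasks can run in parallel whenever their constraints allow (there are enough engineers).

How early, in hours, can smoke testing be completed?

Unit testing waits on its own release at hour 2, so it starts at hour 2 and finishes at 2 + 1 = hour 3.
Integration testing waits on unit testing (finishes hour 3), so it starts at hour 3 and finishes at 3 + 6 = hour 9.
The security scan has to wait for integration testing (finishes hour 9); unit testing (finishes hour 3). The latest of these is hour 9, so the security scan runs hour 9 to 9 + 2 = hour 11.
Smoke testing cannot start until the security scan (finishes hour 11); unit testing (finishes hour 3). The controlling bound is hour 11, so smoke testing finishes at 11 + 9 = hour 20.

20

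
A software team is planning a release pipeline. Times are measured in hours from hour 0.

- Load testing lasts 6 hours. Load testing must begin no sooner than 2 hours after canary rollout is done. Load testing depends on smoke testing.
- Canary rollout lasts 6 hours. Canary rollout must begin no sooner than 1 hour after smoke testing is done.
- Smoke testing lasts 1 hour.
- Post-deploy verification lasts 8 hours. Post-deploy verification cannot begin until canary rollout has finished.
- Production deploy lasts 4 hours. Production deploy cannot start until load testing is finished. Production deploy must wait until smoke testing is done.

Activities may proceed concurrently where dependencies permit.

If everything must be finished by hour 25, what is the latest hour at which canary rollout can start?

7

To finish by hour 25, production deploy (duration 4) must start no later than hour 21.
Load testing must finish before production deploy (must start by hour 21). With a 6-hour duration, load testing must start by 21 − 6 = hour 15.
To finish by hour 25, post-deploy verification (duration 8) must start no later than hour 17.
For canary rollout: load testing (must start by hour 15, minus 2-hour gap → hour 13); post-deploy verification (must start by hour 17). The most restrictive is hour 13; with a 6-hour duration, canary rollout must start by hour 7.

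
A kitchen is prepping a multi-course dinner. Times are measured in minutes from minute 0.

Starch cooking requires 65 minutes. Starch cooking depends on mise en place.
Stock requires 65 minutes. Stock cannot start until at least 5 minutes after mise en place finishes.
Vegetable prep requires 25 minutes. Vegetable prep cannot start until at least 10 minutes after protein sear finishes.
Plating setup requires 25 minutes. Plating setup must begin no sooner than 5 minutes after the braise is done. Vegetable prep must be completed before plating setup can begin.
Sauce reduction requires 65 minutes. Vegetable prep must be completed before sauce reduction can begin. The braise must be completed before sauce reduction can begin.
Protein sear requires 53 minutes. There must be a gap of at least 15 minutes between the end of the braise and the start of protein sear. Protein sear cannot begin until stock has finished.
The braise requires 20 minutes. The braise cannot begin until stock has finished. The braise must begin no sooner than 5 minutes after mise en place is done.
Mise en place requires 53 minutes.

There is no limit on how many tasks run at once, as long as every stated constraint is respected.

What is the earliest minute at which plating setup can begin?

Mise en place has no prerequisites, so it starts at minute 0 and finishes at minute 53.
After mise en place (finishes minute 53, plus 5-minute gap → minute 58), stock can start at minute 58 and finishes at minute 123.
The braise needs all of stock (finishes minute 123); mise en place (finishes minute 53, plus 5-minute gap → minute 58). That puts its earliest start at minute 123; it finishes at 123 + 20 = minute 143.
Protein sear has to wait for the braise (finishes minute 143, plus 15-minute gap → minute 158); stock (finishes minute 123). The latest of these is minute 158, so protein sear runs minute 158 to 158 + 53 = minute 211.
After protein sear (finishes minute 211, plus 10-minute gap → minute 221), vegetable prep can start at minute 221 and finishes at minute 246.
Plating setup waits on the braise (finishes minute 143, plus 5-minute gap → minute 148); vegetable prep (finishes minute 246). The latest of these is minute 246, which is the earliest plating setup can start.

246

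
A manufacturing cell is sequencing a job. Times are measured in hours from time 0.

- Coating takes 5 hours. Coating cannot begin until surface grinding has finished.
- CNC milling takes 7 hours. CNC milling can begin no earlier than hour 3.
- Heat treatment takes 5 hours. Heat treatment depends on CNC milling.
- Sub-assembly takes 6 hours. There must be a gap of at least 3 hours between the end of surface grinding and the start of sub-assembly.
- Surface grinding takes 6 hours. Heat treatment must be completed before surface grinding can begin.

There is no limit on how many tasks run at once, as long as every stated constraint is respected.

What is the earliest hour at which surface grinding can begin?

CNC milling cannot begin until its own release at hour 3. It runs from hour 3 to 3 + 7 = hour 10.
Heat treatment cannot begin until CNC milling (finishes hour 10). It runs from hour 10 to 10 + 5 = hour 15.
Surface grinding waits on heat treatment (finishes hour 15), so the earliest it can start is hour 15.

15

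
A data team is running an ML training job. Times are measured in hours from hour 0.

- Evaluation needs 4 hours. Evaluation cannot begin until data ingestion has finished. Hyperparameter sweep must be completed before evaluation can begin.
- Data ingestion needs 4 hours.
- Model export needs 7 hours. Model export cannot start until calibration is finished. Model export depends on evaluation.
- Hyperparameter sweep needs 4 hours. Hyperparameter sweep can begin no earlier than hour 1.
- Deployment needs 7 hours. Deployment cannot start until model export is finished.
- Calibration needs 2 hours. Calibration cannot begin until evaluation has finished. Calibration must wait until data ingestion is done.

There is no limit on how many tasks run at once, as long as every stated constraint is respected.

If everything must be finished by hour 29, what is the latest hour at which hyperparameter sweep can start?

Nothing follows deployment; the deadline of hour 29 is its only limit. It must start by 29 − 7 = hour 22.
Model export must finish before deployment (must start by hour 22). With a 7-hour duration, model export must start by 22 − 7 = hour 15.
Calibration feeds into model export (must start by hour 15); so calibration must finish by hour 15 and therefore start by hour 13.
Evaluation must finish in time for calibration (must start by hour 13); model export (must start by hour 15). The tightest is hour 13, so evaluation must start by 13 − 4 = hour 9.
Since evaluation (must start by hour 9) depends on it, hyperparameter sweep must finish by hour 9. Backing off its 4-hour duration gives a latest start of hour 5.

5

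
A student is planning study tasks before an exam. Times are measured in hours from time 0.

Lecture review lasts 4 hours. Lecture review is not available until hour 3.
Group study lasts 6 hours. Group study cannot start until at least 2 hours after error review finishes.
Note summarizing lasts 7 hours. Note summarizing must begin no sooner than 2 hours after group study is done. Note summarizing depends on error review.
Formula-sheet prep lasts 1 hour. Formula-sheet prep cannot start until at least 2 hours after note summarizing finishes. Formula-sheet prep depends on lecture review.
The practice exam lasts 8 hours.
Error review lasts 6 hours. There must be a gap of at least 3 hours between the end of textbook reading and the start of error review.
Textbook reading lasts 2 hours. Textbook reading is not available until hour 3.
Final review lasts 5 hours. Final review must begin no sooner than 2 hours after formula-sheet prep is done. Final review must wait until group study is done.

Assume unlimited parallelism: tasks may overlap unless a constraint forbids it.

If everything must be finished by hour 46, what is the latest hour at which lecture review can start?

Final review must finish by hour 46; it takes 5 hours, so it must start by 46 − 5 = hour 41.
Since final review (must start by hour 41, minus 2-hour gap → hour 39) depends on it, formula-sheet prep must finish by hour 39. Backing off its 1-hour duration gives a latest start of hour 38.
Since formula-sheet prep (must start by hour 38) depends on it, lecture review must finish by hour 38. Backing off its 4-hour duration gives a latest start of hour 34.

34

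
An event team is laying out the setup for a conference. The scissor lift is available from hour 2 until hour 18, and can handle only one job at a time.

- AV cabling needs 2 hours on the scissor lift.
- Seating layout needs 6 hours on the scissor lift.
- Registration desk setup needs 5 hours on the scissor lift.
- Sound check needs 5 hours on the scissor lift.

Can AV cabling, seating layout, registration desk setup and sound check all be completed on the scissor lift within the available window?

The scissor lift window is 18 − 2 = 16 hours.
Running back to back, the jobs need 2 + 6 + 5 + 5 = 18 hours on the scissor lift.
Since 18 > 16, they cannot all fit.

No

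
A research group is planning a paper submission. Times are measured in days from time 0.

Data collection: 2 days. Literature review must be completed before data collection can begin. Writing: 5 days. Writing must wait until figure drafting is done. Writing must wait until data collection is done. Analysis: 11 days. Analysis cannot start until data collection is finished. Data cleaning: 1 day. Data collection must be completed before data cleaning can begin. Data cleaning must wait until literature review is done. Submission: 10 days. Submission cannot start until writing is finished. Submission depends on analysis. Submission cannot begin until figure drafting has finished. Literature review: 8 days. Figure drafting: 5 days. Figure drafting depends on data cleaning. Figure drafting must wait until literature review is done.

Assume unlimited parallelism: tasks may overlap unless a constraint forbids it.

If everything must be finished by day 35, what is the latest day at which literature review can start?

4

Submission has no dependents, so it just needs to finish by day 35. Starting by 35 − 10 = day 25 achieves that.
Writing feeds into submission (must start by day 25); so writing must finish by day 25 and therefore start by day 20.
Figure drafting has several dependents: writing (must start by day 20); submission (must start by day 25). The earliest of those limits is day 20, so figure drafting must start by 20 − 5 = day 15.
Since figure drafting (must start by day 15) depends on it, data cleaning must finish by day 15. Backing off its 1-day duration gives a latest start of day 14.
Analysis feeds into submission (must start by day 25); so analysis must finish by day 25 and therefore start by day 14.
Data collection has several dependents: data cleaning (must start by day 14); analysis (must start by day 14); writing (must start by day 20). The earliest of those limits is day 14, so data collection must start by 14 − 2 = day 12.
Literature review feeds data collection (must start by day 12); data cleaning (must start by day 14); figure drafting (must start by day 15). Taking the minimum, literature review must finish by day 12 and start by 12 − 8 = day 4.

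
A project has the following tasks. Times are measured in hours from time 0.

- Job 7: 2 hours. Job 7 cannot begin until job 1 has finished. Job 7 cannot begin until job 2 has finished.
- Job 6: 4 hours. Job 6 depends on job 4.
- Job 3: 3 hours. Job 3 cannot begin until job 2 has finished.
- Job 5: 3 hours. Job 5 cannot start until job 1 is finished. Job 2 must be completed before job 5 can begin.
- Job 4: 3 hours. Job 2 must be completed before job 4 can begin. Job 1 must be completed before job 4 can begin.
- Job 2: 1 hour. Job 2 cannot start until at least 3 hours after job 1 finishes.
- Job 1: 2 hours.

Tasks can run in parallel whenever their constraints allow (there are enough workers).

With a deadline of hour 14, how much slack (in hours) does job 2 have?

Job 1 can start immediately at hour 0; it finishes at hour 2.
After job 1 (finishes hour 2, plus 3-hour gap → hour 5), job 2 can start at hour 5 and finishes at hour 6.

Working backward from the deadline:
Nothing follows job 3; the deadline of hour 14 is its only limit. It must start by 14 − 3 = hour 11.
Nothing follows job 6; the deadline of hour 14 is its only limit. It must start by 14 − 4 = hour 10.
Job 4 feeds into job 6 (must start by hour 10); so job 4 must finish by hour 10 and therefore start by hour 7.
Job 5 has no dependents, so it just needs to finish by hour 14. Starting by 14 − 3 = hour 11 achieves that.
Nothing follows job 7; the deadline of hour 14 is its only limit. It must start by 14 − 2 = hour 12.
For job 2: job 3 (must start by hour 11); job 4 (must start by hour 7); job 5 (must start by hour 11); job 7 (must start by hour 12). The most restrictive is hour 7; with a 1-hour duration, job 2 must start by hour 6.
So job 2 can start as early as hour 5 and as late as hour 6, giving 6 − 5 = 1 hour of slack.

1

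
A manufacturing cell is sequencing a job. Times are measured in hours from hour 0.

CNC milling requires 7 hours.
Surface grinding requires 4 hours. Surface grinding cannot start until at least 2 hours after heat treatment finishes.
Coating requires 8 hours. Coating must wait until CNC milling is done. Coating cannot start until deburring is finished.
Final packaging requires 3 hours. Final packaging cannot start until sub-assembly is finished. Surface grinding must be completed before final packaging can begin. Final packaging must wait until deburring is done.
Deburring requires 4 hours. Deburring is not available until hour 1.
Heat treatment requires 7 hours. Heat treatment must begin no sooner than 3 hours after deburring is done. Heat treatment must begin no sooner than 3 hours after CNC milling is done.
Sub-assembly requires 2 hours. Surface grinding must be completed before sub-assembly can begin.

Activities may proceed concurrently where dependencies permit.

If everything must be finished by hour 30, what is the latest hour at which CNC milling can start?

Final packaging has no dependents, so it just needs to finish by hour 30. Starting by 30 − 3 = hour 27 achieves that.
Since final packaging (must start by hour 27) depends on it, sub-assembly must finish by hour 27. Backing off its 2-hour duration gives a latest start of hour 25.
Surface grinding must finish in time for sub-assembly (must start by hour 25); final packaging (must start by hour 27). The tightest is hour 25, so surface grinding must start by 25 − 4 = hour 21.
Heat treatment must finish before surface grinding (must start by hour 21, minus 2-hour gap → hour 19). With a 7-hour duration, heat treatment must start by 19 − 7 = hour 12.
To finish by hour 30, coating (duration 8) must start no later than hour 22.
For CNC milling: heat treatment (must start by hour 12, minus 3-hour gap → hour 9); coating (must start by hour 22). The most restrictive is hour 9; with a 7-hour duration, CNC milling must start by hour 2.

2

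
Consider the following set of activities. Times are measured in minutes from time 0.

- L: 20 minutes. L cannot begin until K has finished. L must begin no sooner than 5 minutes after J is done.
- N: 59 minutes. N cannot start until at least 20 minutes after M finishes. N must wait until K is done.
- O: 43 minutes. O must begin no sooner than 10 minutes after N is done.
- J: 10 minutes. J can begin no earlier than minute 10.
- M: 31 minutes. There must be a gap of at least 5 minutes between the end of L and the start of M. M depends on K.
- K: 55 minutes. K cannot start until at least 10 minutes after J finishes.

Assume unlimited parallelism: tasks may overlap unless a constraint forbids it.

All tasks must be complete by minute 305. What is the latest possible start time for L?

Nothing follows O; the deadline of minute 305 is its only limit. It must start by 305 − 43 = minute 262.
N feeds into O (must start by minute 262, minus 10-minute gap → minute 252); so N must finish by minute 252 and therefore start by minute 193.
Since N (must start by minute 193, minus 20-minute gap → minute 173) depends on it, M must finish by minute 173. Backing off its 31-minute duration gives a latest start of minute 142.
L feeds into M (must start by minute 142, minus 5-minute gap → minute 137); so L must finish by minute 137 and therefore start by minute 117.

117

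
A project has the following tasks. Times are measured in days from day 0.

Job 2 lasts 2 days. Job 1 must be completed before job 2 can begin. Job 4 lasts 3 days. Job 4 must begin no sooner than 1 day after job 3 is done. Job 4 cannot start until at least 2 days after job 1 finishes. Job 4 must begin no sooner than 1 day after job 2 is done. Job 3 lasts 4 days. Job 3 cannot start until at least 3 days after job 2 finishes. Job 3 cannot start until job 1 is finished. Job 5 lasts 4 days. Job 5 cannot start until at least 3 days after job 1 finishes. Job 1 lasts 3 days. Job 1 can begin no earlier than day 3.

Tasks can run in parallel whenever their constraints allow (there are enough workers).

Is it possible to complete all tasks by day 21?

Yes

Job 1 waits on its own release at day 3, so it starts at day 3 and finishes at 3 + 3 = day 6.
Job 5 cannot begin until job 1 (finishes day 6, plus 3-day gap → day 9). It runs from day 9 to 9 + 4 = day 13.
After job 1 (finishes day 6), job 2 can start at day 6 and finishes at day 8.
Job 3 needs all of job 2 (finishes day 8, plus 3-day gap → day 11); job 1 (finishes day 6). That puts its earliest start at day 11; it finishes at 11 + 4 = day 15.
Job 4 has to wait for job 3 (finishes day 15, plus 1-day gap → day 16); job 1 (finishes day 6, plus 2-day gap → day 8); job 2 (finishes day 8, plus 1-day gap → day 9). The latest of these is day 16, so job 4 runs day 16 to 16 + 3 = day 19.
Every task is finished by day 19, which is no later than the deadline of 21, so the schedule is feasible.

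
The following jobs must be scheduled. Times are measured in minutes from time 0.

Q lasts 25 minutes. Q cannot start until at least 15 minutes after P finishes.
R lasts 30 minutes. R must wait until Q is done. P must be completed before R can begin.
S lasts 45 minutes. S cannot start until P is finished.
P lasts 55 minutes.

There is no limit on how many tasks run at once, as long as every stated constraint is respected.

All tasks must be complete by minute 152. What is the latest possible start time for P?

27

Nothing follows R; the deadline of minute 152 is its only limit. It must start by 152 − 30 = minute 122.
Q feeds into R (must start by minute 122); so Q must finish by minute 122 and therefore start by minute 97.
Nothing follows S; the deadline of minute 152 is its only limit. It must start by 152 − 45 = minute 107.
P feeds Q (must start by minute 97, minus 15-minute gap → minute 82); R (must start by minute 122); S (must start by minute 107). Taking the minimum, P must finish by minute 82 and start by 82 − 55 = minute 27.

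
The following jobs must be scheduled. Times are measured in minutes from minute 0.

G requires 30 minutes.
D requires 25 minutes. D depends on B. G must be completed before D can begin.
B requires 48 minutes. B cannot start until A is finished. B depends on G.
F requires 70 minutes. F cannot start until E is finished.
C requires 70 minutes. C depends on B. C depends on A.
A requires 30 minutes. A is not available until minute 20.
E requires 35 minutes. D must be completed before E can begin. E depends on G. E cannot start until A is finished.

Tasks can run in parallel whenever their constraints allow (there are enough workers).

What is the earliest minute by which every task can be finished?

G has no prerequisites, so it starts at minute 0 and finishes at minute 30.
After its own release at minute 20, A can start at minute 20 and finishes at minute 50.
B cannot start until A (finishes minute 50); G (finishes minute 30). The controlling bound is minute 50, so B finishes at 50 + 48 = minute 98.
For D: B (finishes minute 98); G (finishes minute 30). Taking the maximum gives a start of minute 98, and it finishes at 98 + 25 = minute 123.
For E: D (finishes minute 123); G (finishes minute 30); A (finishes minute 50). Taking the maximum gives a start of minute 123, and it finishes at 123 + 35 = minute 158.
F waits on E (finishes minute 158), so it starts at minute 158 and finishes at 158 + 70 = minute 228.
C has to wait for B (finishes minute 98); A (finishes minute 50). The latest of these is minute 98, so C runs minute 98 to 98 + 70 = minute 168.
All tasks are finished once the last one completes. Finish times: A at 50, B at 98, C at 168, D at 123, E at 158, F at 228, G at 30. The latest is minute 228.

228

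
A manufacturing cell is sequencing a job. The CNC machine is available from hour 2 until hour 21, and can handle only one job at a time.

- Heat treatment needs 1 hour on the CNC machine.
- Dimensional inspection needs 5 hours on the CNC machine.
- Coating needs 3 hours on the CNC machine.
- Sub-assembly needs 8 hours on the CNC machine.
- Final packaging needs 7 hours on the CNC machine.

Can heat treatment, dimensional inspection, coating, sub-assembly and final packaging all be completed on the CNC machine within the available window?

The CNC machine window is 21 − 2 = 19 hours.
Running back to back, the jobs need 1 + 5 + 3 + 8 + 7 = 24 hours on the CNC machine.
Since 24 > 19, they cannot all fit.

No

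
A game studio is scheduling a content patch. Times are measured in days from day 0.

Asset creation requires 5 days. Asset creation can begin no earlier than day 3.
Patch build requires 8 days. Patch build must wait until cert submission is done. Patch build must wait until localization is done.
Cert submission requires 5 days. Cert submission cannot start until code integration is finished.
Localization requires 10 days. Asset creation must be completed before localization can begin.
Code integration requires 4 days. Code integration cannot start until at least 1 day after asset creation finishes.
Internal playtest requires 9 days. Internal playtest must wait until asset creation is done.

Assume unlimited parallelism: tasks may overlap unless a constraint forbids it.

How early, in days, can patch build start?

Asset creation cannot begin until its own release at day 3. It runs from day 3 to 3 + 5 = day 8.
Localization cannot begin until asset creation (finishes day 8). It runs from day 8 to 8 + 10 = day 18.
Code integration cannot begin until asset creation (finishes day 8, plus 1-day gap → day 9). It runs from day 9 to 9 + 4 = day 13.
Cert submission cannot begin until code integration (finishes day 13). It runs from day 13 to 13 + 5 = day 18.
Patch build waits on cert submission (finishes day 18); localization (finishes day 18). The latest of these is day 18, which is the earliest patch build can start.

18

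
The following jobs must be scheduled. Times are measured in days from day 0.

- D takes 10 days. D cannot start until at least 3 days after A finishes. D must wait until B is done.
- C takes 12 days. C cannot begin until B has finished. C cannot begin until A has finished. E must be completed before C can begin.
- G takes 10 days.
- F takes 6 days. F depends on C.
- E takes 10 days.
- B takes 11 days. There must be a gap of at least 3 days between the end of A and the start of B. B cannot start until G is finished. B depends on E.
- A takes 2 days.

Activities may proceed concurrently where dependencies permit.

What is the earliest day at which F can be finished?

G can start immediately at day 0; it finishes at day 10.
E has no prerequisites, so it starts at day 0 and finishes at day 10.
A has no prerequisites, so it starts at day 0 and finishes at day 2.
B cannot start until A (finishes day 2, plus 3-day gap → day 5); G (finishes day 10); E (finishes day 10). The controlling bound is day 10, so B finishes at 10 + 11 = day 21.
For C: B (finishes day 21); A (finishes day 2); E (finishes day 10). Taking the maximum gives a start of day 21, and it finishes at 21 + 12 = day 33.
After C (finishes day 33), F can start at day 33 and finishes at day 39.

39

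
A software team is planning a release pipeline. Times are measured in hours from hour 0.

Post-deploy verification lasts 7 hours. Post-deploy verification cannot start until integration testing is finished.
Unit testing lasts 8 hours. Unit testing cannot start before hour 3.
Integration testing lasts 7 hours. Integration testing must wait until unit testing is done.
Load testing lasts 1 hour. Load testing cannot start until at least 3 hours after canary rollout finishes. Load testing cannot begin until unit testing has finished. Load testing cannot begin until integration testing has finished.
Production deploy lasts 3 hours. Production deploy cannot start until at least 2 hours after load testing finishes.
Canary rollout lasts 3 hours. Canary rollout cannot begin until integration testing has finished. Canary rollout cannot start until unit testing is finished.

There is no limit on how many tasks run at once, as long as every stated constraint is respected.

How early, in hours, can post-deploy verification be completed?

Unit testing waits on its own release at hour 3, so it starts at hour 3 and finishes at 3 + 8 = hour 11.
Integration testing waits on unit testing (finishes hour 11), so it starts at hour 11 and finishes at 11 + 7 = hour 18.
Post-deploy verification waits on integration testing (finishes hour 18), so it starts at hour 18 and finishes at 18 + 7 = hour 25.

25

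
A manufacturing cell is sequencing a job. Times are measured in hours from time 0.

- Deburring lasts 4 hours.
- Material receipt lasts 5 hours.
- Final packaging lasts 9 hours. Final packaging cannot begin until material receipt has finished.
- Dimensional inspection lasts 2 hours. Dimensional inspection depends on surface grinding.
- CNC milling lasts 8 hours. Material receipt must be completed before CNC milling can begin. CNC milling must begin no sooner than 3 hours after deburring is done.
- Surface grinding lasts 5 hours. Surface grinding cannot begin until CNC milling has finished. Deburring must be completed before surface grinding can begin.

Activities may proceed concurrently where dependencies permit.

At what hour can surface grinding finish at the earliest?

Deburring has no prerequisites, so it starts at hour 0 and finishes at hour 4.
Material receipt can start immediately at hour 0; it finishes at hour 5.
For CNC milling: material receipt (finishes hour 5); deburring (finishes hour 4, plus 3-hour gap → hour 7). Taking the maximum gives a start of hour 7, and it finishes at 7 + 8 = hour 15.
For surface grinding: CNC milling (finishes hour 15); deburring (finishes hour 4). Taking the maximum gives a start of hour 15, and it finishes at 15 + 5 = hour 20.

20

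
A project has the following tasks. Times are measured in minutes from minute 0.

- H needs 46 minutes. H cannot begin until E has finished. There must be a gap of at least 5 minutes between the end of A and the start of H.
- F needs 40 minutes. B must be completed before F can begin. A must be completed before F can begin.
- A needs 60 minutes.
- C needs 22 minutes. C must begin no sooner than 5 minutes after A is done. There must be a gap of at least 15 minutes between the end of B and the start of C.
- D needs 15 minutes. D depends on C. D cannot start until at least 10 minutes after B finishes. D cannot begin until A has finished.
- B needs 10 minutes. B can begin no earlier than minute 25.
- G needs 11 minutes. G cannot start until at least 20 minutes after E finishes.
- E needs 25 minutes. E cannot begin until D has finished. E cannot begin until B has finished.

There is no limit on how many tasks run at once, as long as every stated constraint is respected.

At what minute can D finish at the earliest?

102

B waits on its own release at minute 25, so it starts at minute 25 and finishes at 25 + 10 = minute 35.
A has no prerequisites, so it starts at minute 0 and finishes at minute 60.
C needs all of A (finishes minute 60, plus 5-minute gap → minute 65); B (finishes minute 35, plus 15-minute gap → minute 50). That puts its earliest start at minute 65; it finishes at 65 + 22 = minute 87.
D cannot start until C (finishes minute 87); B (finishes minute 35, plus 10-minute gap → minute 45); A (finishes minute 60). The controlling bound is minute 87, so D finishes at 87 + 15 = minute 102.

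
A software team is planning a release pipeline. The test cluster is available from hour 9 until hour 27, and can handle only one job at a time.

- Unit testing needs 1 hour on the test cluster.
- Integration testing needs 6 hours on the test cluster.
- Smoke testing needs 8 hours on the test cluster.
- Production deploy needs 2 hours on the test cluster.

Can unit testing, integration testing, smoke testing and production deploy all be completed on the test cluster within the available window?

The test cluster window is 27 − 9 = 18 hours.
Running back to back, the jobs need 1 + 6 + 8 + 2 = 17 hours on the test cluster.
Since 17 ≤ 18, they fit within the window.

Yes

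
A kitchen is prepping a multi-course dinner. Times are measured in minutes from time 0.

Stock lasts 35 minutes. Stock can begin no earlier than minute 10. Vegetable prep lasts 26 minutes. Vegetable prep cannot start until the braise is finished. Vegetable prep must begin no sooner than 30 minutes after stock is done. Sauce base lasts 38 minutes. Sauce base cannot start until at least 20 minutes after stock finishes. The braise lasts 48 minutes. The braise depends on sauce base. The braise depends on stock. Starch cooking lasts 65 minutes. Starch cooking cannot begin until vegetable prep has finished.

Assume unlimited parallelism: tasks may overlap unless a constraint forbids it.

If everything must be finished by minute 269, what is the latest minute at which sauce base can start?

To finish by minute 269, starch cooking (duration 65) must start no later than minute 204.
Since starch cooking (must start by minute 204) depends on it, vegetable prep must finish by minute 204. Backing off its 26-minute duration gives a latest start of minute 178.
The braise feeds into vegetable prep (must start by minute 178); so the braise must finish by minute 178 and therefore start by minute 130.
Since the braise (must start by minute 130) depends on it, sauce base must finish by minute 130. Backing off its 38-minute duration gives a latest start of minute 92.

92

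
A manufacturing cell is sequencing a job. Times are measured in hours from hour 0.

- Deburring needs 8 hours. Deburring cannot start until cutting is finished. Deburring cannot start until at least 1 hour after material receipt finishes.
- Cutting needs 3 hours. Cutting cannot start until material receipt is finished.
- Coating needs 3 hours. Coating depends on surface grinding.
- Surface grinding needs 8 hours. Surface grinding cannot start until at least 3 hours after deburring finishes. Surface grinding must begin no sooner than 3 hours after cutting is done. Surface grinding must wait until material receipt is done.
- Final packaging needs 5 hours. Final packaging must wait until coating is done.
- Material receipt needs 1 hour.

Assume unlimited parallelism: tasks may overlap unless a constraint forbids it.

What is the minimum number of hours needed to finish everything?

31

Material receipt has no prerequisites, so it starts at hour 0 and finishes at hour 1.
Cutting waits on material receipt (finishes hour 1), so it starts at hour 1 and finishes at 1 + 3 = hour 4.
Deburring has to wait for cutting (finishes hour 4); material receipt (finishes hour 1, plus 1-hour gap → hour 2). The latest of these is hour 4, so deburring runs hour 4 to 4 + 8 = hour 12.
For surface grinding: deburring (finishes hour 12, plus 3-hour gap → hour 15); cutting (finishes hour 4, plus 3-hour gap → hour 7); material receipt (finishes hour 1). Taking the maximum gives a start of hour 15, and it finishes at 15 + 8 = hour 23.
Coating waits on surface grinding (finishes hour 23), so it starts at hour 23 and finishes at 23 + 3 = hour 26.
Final packaging cannot begin until coating (finishes hour 26). It runs from hour 26 to 26 + 5 = hour 31.
All tasks are finished once the last one completes. Finish times: Material receipt at 1, Cutting at 4, Deburring at 12, Surface grinding at 23, Coating at 26, Final packaging at 31. The latest is hour 31.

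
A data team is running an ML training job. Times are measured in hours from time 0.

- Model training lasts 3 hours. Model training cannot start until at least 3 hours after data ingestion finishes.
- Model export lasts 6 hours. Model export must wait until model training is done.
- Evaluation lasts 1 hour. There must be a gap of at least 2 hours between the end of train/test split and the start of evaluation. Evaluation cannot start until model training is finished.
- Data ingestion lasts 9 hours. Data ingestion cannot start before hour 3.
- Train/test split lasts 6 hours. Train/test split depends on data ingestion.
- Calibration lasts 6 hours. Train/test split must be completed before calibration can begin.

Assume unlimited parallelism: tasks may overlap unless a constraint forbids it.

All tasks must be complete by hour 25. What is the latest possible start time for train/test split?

Evaluation has no dependents, so it just needs to finish by hour 25. Starting by 25 − 1 = hour 24 achieves that.
Nothing follows calibration; the deadline of hour 25 is its only limit. It must start by 25 − 6 = hour 19.
Train/test split must finish in time for evaluation (must start by hour 24, minus 2-hour gap → hour 22); calibration (must start by hour 19). The tightest is hour 19, so train/test split must start by 19 − 6 = hour 13.

13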